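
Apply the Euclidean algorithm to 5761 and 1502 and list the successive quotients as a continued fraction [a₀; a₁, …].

[3; 1, 5, 12, 2, 1, 6]

Apply division with remainder until the remainder is 0:
⌊5761/1502⌋ = 3, remainder 1255
⌊1502/1255⌋ = 1, remainder 247
⌊1255/247⌋ = 5, remainder 20
⌊247/20⌋ = 12, remainder 7
⌊20/7⌋ = 2, remainder 6
⌊7/6⌋ = 1, remainder 1
⌊6/1⌋ = 6, remainder 0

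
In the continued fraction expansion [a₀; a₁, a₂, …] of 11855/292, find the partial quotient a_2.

11855 ÷ 292 → quotient 40, remainder 175
292 ÷ 175 → quotient 1, remainder 117
175 ÷ 117 → quotient 1, remainder 58

1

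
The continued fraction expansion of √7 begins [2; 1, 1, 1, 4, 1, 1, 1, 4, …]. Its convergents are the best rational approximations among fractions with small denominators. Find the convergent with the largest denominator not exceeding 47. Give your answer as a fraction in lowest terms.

List convergents until the denominator exceeds the bound:
a_0 = 2: 2/1  (≤ bound)
a_1 = 1: 3/1  (≤ bound)
a_2 = 1: 5/2  (≤ bound)
a_3 = 1: 8/3  (≤ bound)
a_4 = 4: 37/14  (≤ bound)
a_5 = 1: 45/17  (≤ bound)
a_6 = 1: 82/31  (≤ bound)
a_7 = 1: 127/48  (> 47, stop)

82/31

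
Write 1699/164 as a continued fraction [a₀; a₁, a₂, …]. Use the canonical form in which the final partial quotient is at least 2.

1699 ÷ 164 → quotient 10, remainder 59
164 ÷ 59 → quotient 2, remainder 46
59 ÷ 46 → quotient 1, remainder 13
46 ÷ 13 → quotient 3, remainder 7
13 ÷ 7 → quotient 1, remainder 6
7 ÷ 6 → quotient 1, remainder 1
6 ÷ 1 → quotient 6, remainder 0

[10; 2, 1, 3, 1, 1, 6]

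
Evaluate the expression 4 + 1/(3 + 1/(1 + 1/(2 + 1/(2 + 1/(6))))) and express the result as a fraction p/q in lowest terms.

Starting at the tail and folding back:
Start with 6.
2 + 1/(6/1) = 2 + 1/6 = 13/6
2 + 1/(13/6) = 2 + 6/13 = 32/13
1 + 1/(32/13) = 1 + 13/32 = 45/32
3 + 1/(45/32) = 3 + 32/45 = 167/45
4 + 1/(167/45) = 4 + 45/167 = 713/167

713/167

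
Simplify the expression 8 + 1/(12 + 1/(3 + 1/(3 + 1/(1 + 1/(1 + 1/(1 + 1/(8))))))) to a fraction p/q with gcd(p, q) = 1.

30927/3827

Build up convergents one term at a time:
a_0 = 8: 8/1
a_1 = 12: 97/12
a_2 = 3: 299/37
a_3 = 3: 994/123
a_4 = 1: 1293/160
a_5 = 1: 2287/283
a_6 = 1: 3580/443
a_7 = 8: 30927/3827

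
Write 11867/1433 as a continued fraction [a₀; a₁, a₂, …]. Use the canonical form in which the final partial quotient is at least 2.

[8; 3, 1, 1, 3, 1, 44]

11867 = 8·1433 + 403, so a_0 = 8
1433 = 3·403 + 224, so a_1 = 3
403 = 1·224 + 179, so a_2 = 1
224 = 1·179 + 45, so a_3 = 1
179 = 3·45 + 44, so a_4 = 3
45 = 1·44 + 1, so a_5 = 1
44 = 44·1 + 0, so a_6 = 44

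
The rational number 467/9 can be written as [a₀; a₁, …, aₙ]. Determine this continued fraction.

[51; 1, 8]

Repeatedly divide and take the remainder:
⌊467/9⌋ = 51, remainder 8
⌊9/8⌋ = 1, remainder 1
⌊8/1⌋ = 8, remainder 0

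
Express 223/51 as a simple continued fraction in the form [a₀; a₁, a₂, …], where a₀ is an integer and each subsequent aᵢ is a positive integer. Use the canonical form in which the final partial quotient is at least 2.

[4; 2, 1, 2, 6]

223 ÷ 51 → quotient 4, remainder 19
51 ÷ 19 → quotient 2, remainder 13
19 ÷ 13 → quotient 1, remainder 6
13 ÷ 6 → quotient 2, remainder 1
6 ÷ 1 → quotient 6, remainder 0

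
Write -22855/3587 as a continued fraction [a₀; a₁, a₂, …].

-22855 = -7·3587 + 2254, so a_0 = -7
3587 = 1·2254 + 1333, so a_1 = 1
2254 = 1·1333 + 921, so a_2 = 1
1333 = 1·921 + 412, so a_3 = 1
921 = 2·412 + 97, so a_4 = 2
412 = 4·97 + 24, so a_5 = 4
97 = 4·24 + 1, so a_6 = 4
24 = 24·1 + 0, so a_7 = 24

[-7; 1, 1, 1, 2, 4, 4, 24]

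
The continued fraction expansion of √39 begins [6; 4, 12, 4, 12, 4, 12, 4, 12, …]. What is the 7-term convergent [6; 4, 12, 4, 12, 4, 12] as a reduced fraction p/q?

764394/122401

Use the convergent recurrence hₖ = aₖ·hₖ₋₁ + hₖ₋₂ (and likewise for the denominators kₖ):
a_0 = 6: 6/1
a_1 = 4: 25/4
a_2 = 12: 306/49
a_3 = 4: 1249/200
a_4 = 12: 15294/2449
a_5 = 4: 62425/9996
a_6 = 12: 764394/122401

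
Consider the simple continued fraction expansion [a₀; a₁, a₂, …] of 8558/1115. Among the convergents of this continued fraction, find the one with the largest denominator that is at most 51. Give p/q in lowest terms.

List convergents until the denominator exceeds the bound:
a_0 = 7: 7/1  (≤ bound)
a_1 = 1: 8/1  (≤ bound)
a_2 = 2: 23/3  (≤ bound)
a_3 = 12: 284/37  (≤ bound)
a_4 = 2: 591/77  (> 51, stop)

284/37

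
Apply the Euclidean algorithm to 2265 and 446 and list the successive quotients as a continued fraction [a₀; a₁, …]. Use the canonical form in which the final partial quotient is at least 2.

[5; 12, 1, 2, 1, 8]

Repeatedly divide and take the remainder:
2265 = 5·446 + 35, so a_0 = 5
446 = 12·35 + 26, so a_1 = 12
35 = 1·26 + 9, so a_2 = 1
26 = 2·9 + 8, so a_3 = 2
9 = 1·8 + 1, so a_4 = 1
8 = 8·1 + 0, so a_5 = 8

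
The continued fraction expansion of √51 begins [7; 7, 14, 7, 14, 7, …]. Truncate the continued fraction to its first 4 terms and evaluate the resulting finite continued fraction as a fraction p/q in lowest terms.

Work from the innermost term outward:
Start with 7.
14 + 1/(7/1) = 14 + 1/7 = 99/7
7 + 1/(99/7) = 7 + 7/99 = 700/99
7 + 1/(700/99) = 7 + 99/700 = 4999/700

4999/700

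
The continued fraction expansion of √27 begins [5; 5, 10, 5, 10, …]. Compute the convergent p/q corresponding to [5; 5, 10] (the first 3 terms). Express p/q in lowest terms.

265/51

Use the convergent recurrence hₖ = aₖ·hₖ₋₁ + hₖ₋₂ (and likewise for the denominators kₖ):
a_0 = 5: 5/1
a_1 = 5: 26/5
a_2 = 10: 265/51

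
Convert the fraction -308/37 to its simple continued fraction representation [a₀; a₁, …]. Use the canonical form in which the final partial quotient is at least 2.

[-9; 1, 2, 12]

⌊-308/37⌋ = -9, remainder 25
⌊37/25⌋ = 1, remainder 12
⌊25/12⌋ = 2, remainder 1
⌊12/1⌋ = 12, remainder 0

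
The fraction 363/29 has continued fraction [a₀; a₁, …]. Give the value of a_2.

1

363 ÷ 29 → quotient 12, remainder 15
29 ÷ 15 → quotient 1, remainder 14
15 ÷ 14 → quotient 1, remainder 1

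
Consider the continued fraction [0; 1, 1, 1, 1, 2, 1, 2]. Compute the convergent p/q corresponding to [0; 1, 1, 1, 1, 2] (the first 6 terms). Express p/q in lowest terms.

Work from the innermost term outward:
Start with 2.
1 + 1/(2/1) = 1 + 1/2 = 3/2
1 + 1/(3/2) = 1 + 2/3 = 5/3
1 + 1/(5/3) = 1 + 3/5 = 8/5
1 + 1/(8/5) = 1 + 5/8 = 13/8
0 + 1/(13/8) = 0 + 8/13 = 8/13

8/13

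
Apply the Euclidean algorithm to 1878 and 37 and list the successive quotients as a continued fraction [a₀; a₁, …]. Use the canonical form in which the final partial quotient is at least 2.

Repeatedly divide and take the remainder:
1878 ÷ 37 → quotient 50, remainder 28
37 ÷ 28 → quotient 1, remainder 9
28 ÷ 9 → quotient 3, remainder 1
9 ÷ 1 → quotient 9, remainder 0

[50; 1, 3, 9]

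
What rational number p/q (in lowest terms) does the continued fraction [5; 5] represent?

26/5

a_0 = 5: 5/1
a_1 = 5: 26/5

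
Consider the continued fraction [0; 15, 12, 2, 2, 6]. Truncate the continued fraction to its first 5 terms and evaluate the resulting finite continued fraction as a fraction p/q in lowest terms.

a_0 = 0: 0/1
a_1 = 15: 1/15
a_2 = 12: 12/181
a_3 = 2: 25/377
a_4 = 2: 62/935

62/935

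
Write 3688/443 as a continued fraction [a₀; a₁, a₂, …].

[8; 3, 13, 11]

Run the Euclidean algorithm, recording each quotient:
3688 = 8·443 + 144, so a_0 = 8
443 = 3·144 + 11, so a_1 = 3
144 = 13·11 + 1, so a_2 = 13
11 = 11·1 + 0, so a_3 = 11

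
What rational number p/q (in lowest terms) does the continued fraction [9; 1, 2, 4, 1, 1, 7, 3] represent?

Use the convergent recurrence hₖ = aₖ·hₖ₋₁ + hₖ₋₂ (and likewise for the denominators kₖ):
a_0 = 9: 9/1
a_1 = 1: 10/1
a_2 = 2: 29/3
a_3 = 4: 126/13
a_4 = 1: 155/16
a_5 = 1: 281/29
a_6 = 7: 2122/219
a_7 = 3: 6647/686

6647/686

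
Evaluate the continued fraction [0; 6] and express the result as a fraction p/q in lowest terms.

Start with 6.
0 + 1/(6/1) = 0 + 1/6 = 1/6

1/6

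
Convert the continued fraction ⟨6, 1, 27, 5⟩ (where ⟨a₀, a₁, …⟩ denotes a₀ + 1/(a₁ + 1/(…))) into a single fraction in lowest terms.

982/141

Compute successive convergents:
a_0 = 6: 6/1
a_1 = 1: 7/1
a_2 = 27: 195/28
a_3 = 5: 982/141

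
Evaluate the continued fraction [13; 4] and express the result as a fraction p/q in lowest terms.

53/4

a_0 = 13: 13/1
a_1 = 4: 53/4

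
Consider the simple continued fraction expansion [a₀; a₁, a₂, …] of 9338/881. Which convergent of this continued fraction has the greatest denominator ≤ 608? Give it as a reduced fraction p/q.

3095/292

List convergents until the denominator exceeds the bound:
a_0 = 10: 10/1  (≤ bound)
a_1 = 1: 11/1  (≤ bound)
a_2 = 1: 21/2  (≤ bound)
a_3 = 2: 53/5  (≤ bound)
a_4 = 58: 3095/292  (≤ bound)
a_5 = 3: 9338/881  (> 608, stop)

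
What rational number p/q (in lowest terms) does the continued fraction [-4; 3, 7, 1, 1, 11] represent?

Starting at the tail and folding back:
Start with 11.
1 + 1/(11/1) = 1 + 1/11 = 12/11
1 + 1/(12/11) = 1 + 11/12 = 23/12
7 + 1/(23/12) = 7 + 12/23 = 173/23
3 + 1/(173/23) = 3 + 23/173 = 542/173
-4 + 1/(542/173) = -4 + 173/542 = -1995/542

-1995/542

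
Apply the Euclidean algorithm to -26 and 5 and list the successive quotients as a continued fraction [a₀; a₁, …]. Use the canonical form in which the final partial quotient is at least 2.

⌊-26/5⌋ = -6, remainder 4
⌊5/4⌋ = 1, remainder 1
⌊4/1⌋ = 4, remainder 0

[-6; 1, 4]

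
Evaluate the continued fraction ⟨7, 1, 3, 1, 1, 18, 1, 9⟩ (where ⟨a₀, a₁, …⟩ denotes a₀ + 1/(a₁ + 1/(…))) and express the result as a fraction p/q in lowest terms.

13620/1751

Compute successive convergents:
a_0 = 7: 7/1
a_1 = 1: 8/1
a_2 = 3: 31/4
a_3 = 1: 39/5
a_4 = 1: 70/9
a_5 = 18: 1299/167
a_6 = 1: 1369/176
a_7 = 9: 13620/1751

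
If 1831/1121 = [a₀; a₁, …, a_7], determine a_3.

1

Run the Euclidean algorithm, recording each quotient:
1831 = 1·1121 + 710, so a_0 = 1
1121 = 1·710 + 411, so a_1 = 1
710 = 1·411 + 299, so a_2 = 1
411 = 1·299 + 112, so a_3 = 1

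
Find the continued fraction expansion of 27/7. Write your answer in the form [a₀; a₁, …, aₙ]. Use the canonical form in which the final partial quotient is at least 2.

Apply division with remainder until the remainder is 0:
⌊27/7⌋ = 3, remainder 6
⌊7/6⌋ = 1, remainder 1
⌊6/1⌋ = 6, remainder 0

[3; 1, 6]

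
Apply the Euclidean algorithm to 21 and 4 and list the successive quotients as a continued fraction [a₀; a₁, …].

Apply division with remainder until the remainder is 0:
21 ÷ 4 → quotient 5, remainder 1
4 ÷ 1 → quotient 4, remainder 0

[5; 4]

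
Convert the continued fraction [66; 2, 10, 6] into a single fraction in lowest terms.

8509/128

Compute successive convergents:
a_0 = 66: 66/1
a_1 = 2: 133/2
a_2 = 10: 1396/21
a_3 = 6: 8509/128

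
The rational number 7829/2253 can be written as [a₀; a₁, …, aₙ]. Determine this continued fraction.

Repeatedly divide and take the remainder:
7829 = 3·2253 + 1070, so a_0 = 3
2253 = 2·1070 + 113, so a_1 = 2
1070 = 9·113 + 53, so a_2 = 9
113 = 2·53 + 7, so a_3 = 2
53 = 7·7 + 4, so a_4 = 7
7 = 1·4 + 3, so a_5 = 1
4 = 1·3 + 1, so a_6 = 1
3 = 3·1 + 0, so a_7 = 3

[3; 2, 9, 2, 7, 1, 1, 3]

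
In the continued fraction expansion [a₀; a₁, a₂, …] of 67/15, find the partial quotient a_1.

⌊67/15⌋ = 4, remainder 7
⌊15/7⌋ = 2, remainder 1

2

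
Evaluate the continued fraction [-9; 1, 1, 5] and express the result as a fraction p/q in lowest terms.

Work from the innermost term outward:
Start with 5.
1 + 1/(5/1) = 1 + 1/5 = 6/5
1 + 1/(6/5) = 1 + 5/6 = 11/6
-9 + 1/(11/6) = -9 + 6/11 = -93/11

-93/11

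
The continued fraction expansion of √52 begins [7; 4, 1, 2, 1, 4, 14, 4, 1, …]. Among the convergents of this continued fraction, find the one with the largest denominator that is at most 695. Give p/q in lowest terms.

649/90

a_0 = 7: 7/1  (≤ bound)
a_1 = 4: 29/4  (≤ bound)
a_2 = 1: 36/5  (≤ bound)
a_3 = 2: 101/14  (≤ bound)
a_4 = 1: 137/19  (≤ bound)
a_5 = 4: 649/90  (≤ bound)
a_6 = 14: 9223/1279  (> 695, stop)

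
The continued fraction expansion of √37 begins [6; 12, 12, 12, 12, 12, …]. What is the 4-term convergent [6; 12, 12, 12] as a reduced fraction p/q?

Start with 12.
12 + 1/(12/1) = 12 + 1/12 = 145/12
12 + 1/(145/12) = 12 + 12/145 = 1752/145
6 + 1/(1752/145) = 6 + 145/1752 = 10657/1752

10657/1752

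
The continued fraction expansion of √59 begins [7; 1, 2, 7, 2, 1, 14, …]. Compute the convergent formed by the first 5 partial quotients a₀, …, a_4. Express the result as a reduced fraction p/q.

Start with 2.
7 + 1/(2/1) = 7 + 1/2 = 15/2
2 + 1/(15/2) = 2 + 2/15 = 32/15
1 + 1/(32/15) = 1 + 15/32 = 47/32
7 + 1/(47/32) = 7 + 32/47 = 361/47

361/47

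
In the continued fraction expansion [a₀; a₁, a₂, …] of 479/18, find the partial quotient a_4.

Run the Euclidean algorithm, recording each quotient:
479 ÷ 18 → quotient 26, remainder 11
18 ÷ 11 → quotient 1, remainder 7
11 ÷ 7 → quotient 1, remainder 4
7 ÷ 4 → quotient 1, remainder 3
4 ÷ 3 → quotient 1, remainder 1

1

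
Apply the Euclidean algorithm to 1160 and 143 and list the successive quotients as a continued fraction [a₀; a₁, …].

[8; 8, 1, 15]

1160 ÷ 143 → quotient 8, remainder 16
143 ÷ 16 → quotient 8, remainder 15
16 ÷ 15 → quotient 1, remainder 1
15 ÷ 1 → quotient 15, remainder 0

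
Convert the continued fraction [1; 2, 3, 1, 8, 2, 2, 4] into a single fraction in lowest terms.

2625/1819

Build up convergents one term at a time:
a_0 = 1: 1/1
a_1 = 2: 3/2
a_2 = 3: 10/7
a_3 = 1: 13/9
a_4 = 8: 114/79
a_5 = 2: 241/167
a_6 = 2: 596/413
a_7 = 4: 2625/1819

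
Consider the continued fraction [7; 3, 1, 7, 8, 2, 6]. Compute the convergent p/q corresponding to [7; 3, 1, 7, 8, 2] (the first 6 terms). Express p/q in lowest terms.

Use the convergent recurrence hₖ = aₖ·hₖ₋₁ + hₖ₋₂ (and likewise for the denominators kₖ):
a_0 = 7: 7/1
a_1 = 3: 22/3
a_2 = 1: 29/4
a_3 = 7: 225/31
a_4 = 8: 1829/252
a_5 = 2: 3883/535

3883/535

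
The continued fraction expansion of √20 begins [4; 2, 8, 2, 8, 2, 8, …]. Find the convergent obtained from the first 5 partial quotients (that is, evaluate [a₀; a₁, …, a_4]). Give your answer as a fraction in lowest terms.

Compute successive convergents:
a_0 = 4: 4/1
a_1 = 2: 9/2
a_2 = 8: 76/17
a_3 = 2: 161/36
a_4 = 8: 1364/305

1364/305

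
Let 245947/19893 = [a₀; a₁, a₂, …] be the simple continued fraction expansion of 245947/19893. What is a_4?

⌊245947/19893⌋ = 12, remainder 7231
⌊19893/7231⌋ = 2, remainder 5431
⌊7231/5431⌋ = 1, remainder 1800
⌊5431/1800⌋ = 3, remainder 31
⌊1800/31⌋ = 58, remainder 2

58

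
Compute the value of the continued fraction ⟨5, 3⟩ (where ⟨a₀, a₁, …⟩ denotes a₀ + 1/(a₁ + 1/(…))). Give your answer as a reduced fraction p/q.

16/3

Build up convergents one term at a time:
a_0 = 5: 5/1
a_1 = 3: 16/3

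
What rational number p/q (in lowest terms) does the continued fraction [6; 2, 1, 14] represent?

Build up convergents one term at a time:
a_0 = 6: 6/1
a_1 = 2: 13/2
a_2 = 1: 19/3
a_3 = 14: 279/44

279/44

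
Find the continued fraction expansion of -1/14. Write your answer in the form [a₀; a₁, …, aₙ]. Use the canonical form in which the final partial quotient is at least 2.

[-1; 1, 13]

Run the Euclidean algorithm, recording each quotient:
-1 = -1·14 + 13, so a_0 = -1
14 = 1·13 + 1, so a_1 = 1
13 = 13·1 + 0, so a_2 = 13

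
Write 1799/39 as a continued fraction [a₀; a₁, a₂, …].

Run the Euclidean algorithm, recording each quotient:
1799 = 46·39 + 5, so a_0 = 46
39 = 7·5 + 4, so a_1 = 7
5 = 1·4 + 1, so a_2 = 1
4 = 4·1 + 0, so a_3 = 4

[46; 7, 1, 4]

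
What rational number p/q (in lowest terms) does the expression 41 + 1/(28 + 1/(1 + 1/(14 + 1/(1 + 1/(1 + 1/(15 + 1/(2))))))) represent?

Use the convergent recurrence hₖ = aₖ·hₖ₋₁ + hₖ₋₂ (and likewise for the denominators kₖ):
a_0 = 41: 41/1
a_1 = 28: 1149/28
a_2 = 1: 1190/29
a_3 = 14: 17809/434
a_4 = 1: 18999/463
a_5 = 1: 36808/897
a_6 = 15: 571119/13918
a_7 = 2: 1179046/28733

1179046/28733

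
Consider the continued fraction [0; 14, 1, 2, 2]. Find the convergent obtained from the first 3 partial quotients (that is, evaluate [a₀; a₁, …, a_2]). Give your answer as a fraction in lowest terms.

1/15

Start with 1.
14 + 1/(1/1) = 14 + 1/1 = 15/1
0 + 1/(15/1) = 0 + 1/15 = 1/15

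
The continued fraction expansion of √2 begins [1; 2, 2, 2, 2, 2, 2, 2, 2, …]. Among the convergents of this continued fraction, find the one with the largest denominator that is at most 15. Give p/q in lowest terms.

17/12

List convergents until the denominator exceeds the bound:
a_0 = 1: 1/1  (≤ bound)
a_1 = 2: 3/2  (≤ bound)
a_2 = 2: 7/5  (≤ bound)
a_3 = 2: 17/12  (≤ bound)
a_4 = 2: 41/29  (> 15, stop)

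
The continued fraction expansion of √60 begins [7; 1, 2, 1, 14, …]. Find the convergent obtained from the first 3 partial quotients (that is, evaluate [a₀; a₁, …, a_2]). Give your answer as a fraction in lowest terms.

Start with 2.
1 + 1/(2/1) = 1 + 1/2 = 3/2
7 + 1/(3/2) = 7 + 2/3 = 23/3

23/3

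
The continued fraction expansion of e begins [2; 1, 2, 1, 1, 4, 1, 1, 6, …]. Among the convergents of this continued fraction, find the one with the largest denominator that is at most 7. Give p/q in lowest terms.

19/7

a_0 = 2: 2/1  (≤ bound)
a_1 = 1: 3/1  (≤ bound)
a_2 = 2: 8/3  (≤ bound)
a_3 = 1: 11/4  (≤ bound)
a_4 = 1: 19/7  (≤ bound)
a_5 = 4: 87/32  (> 7, stop)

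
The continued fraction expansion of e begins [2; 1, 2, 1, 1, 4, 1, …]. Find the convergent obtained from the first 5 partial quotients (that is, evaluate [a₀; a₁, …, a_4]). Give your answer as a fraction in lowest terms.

19/7

Compute successive convergents:
a_0 = 2: 2/1
a_1 = 1: 3/1
a_2 = 2: 8/3
a_3 = 1: 11/4
a_4 = 1: 19/7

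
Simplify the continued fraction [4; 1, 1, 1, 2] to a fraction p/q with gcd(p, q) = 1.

Compute successive convergents:
a_0 = 4: 4/1
a_1 = 1: 5/1
a_2 = 1: 9/2
a_3 = 1: 14/3
a_4 = 2: 37/8

37/8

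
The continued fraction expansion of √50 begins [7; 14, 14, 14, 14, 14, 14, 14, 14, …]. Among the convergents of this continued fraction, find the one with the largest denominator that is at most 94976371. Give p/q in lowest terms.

List convergents until the denominator exceeds the bound:
a_0 = 7: 7/1  (≤ bound)
a_1 = 14: 99/14  (≤ bound)
a_2 = 14: 1393/197  (≤ bound)
a_3 = 14: 19601/2772  (≤ bound)
a_4 = 14: 275807/39005  (≤ bound)
a_5 = 14: 3880899/548842  (≤ bound)
a_6 = 14: 54608393/7722793  (≤ bound)
a_7 = 14: 768398401/108667944  (> 94976371, stop)

54608393/7722793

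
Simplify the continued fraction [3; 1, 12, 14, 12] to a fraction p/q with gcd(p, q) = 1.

8667/2209

Build up convergents one term at a time:
a_0 = 3: 3/1
a_1 = 1: 4/1
a_2 = 12: 51/13
a_3 = 14: 718/183
a_4 = 12: 8667/2209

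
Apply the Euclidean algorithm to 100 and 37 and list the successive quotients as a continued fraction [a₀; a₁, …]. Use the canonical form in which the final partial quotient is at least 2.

[2; 1, 2, 2, 1, 3]

Repeatedly divide and take the remainder:
⌊100/37⌋ = 2, remainder 26
⌊37/26⌋ = 1, remainder 11
⌊26/11⌋ = 2, remainder 4
⌊11/4⌋ = 2, remainder 3
⌊4/3⌋ = 1, remainder 1
⌊3/1⌋ = 3, remainder 0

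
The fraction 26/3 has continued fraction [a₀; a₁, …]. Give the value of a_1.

26 = 8·3 + 2, so a_0 = 8
3 = 1·2 + 1, so a_1 = 1

1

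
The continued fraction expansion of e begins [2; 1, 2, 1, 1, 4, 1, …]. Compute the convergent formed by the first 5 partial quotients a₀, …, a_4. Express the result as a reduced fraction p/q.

19/7

Work from the innermost term outward:
Start with 1.
1 + 1/(1/1) = 1 + 1/1 = 2/1
2 + 1/(2/1) = 2 + 1/2 = 5/2
1 + 1/(5/2) = 1 + 2/5 = 7/5
2 + 1/(7/5) = 2 + 5/7 = 19/7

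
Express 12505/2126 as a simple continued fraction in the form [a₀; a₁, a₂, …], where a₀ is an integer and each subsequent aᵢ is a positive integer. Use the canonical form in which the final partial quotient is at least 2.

Run the Euclidean algorithm, recording each quotient:
12505 ÷ 2126 → quotient 5, remainder 1875
2126 ÷ 1875 → quotient 1, remainder 251
1875 ÷ 251 → quotient 7, remainder 118
251 ÷ 118 → quotient 2, remainder 15
118 ÷ 15 → quotient 7, remainder 13
15 ÷ 13 → quotient 1, remainder 2
13 ÷ 2 → quotient 6, remainder 1
2 ÷ 1 → quotient 2, remainder 0

[5; 1, 7, 2, 7, 1, 6, 2]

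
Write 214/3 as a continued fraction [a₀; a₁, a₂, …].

[71; 3]

Apply division with remainder until the remainder is 0:
⌊214/3⌋ = 71, remainder 1
⌊3/1⌋ = 3, remainder 0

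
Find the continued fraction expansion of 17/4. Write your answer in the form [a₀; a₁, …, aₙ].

[4; 4]

Run the Euclidean algorithm, recording each quotient:
⌊17/4⌋ = 4, remainder 1
⌊4/1⌋ = 4, remainder 0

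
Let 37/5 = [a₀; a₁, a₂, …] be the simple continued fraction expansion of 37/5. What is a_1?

37 ÷ 5 → quotient 7, remainder 2
5 ÷ 2 → quotient 2, remainder 1

2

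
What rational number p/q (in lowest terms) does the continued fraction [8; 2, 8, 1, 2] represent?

Start with 2.
1 + 1/(2/1) = 1 + 1/2 = 3/2
8 + 1/(3/2) = 8 + 2/3 = 26/3
2 + 1/(26/3) = 2 + 3/26 = 55/26
8 + 1/(55/26) = 8 + 26/55 = 466/55

466/55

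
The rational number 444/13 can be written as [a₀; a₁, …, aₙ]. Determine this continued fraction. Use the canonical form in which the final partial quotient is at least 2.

Repeatedly divide and take the remainder:
444 ÷ 13 → quotient 34, remainder 2
13 ÷ 2 → quotient 6, remainder 1
2 ÷ 1 → quotient 2, remainder 0

[34; 6, 2]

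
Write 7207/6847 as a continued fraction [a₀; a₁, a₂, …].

7207 ÷ 6847 → quotient 1, remainder 360
6847 ÷ 360 → quotient 19, remainder 7
360 ÷ 7 → quotient 51, remainder 3
7 ÷ 3 → quotient 2, remainder 1
3 ÷ 1 → quotient 3, remainder 0

[1; 19, 51, 2, 3]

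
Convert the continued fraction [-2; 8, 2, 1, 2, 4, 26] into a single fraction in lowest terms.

-14452/7685

a_0 = -2: -2/1
a_1 = 8: -15/8
a_2 = 2: -32/17
a_3 = 1: -47/25
a_4 = 2: -126/67
a_5 = 4: -551/293
a_6 = 26: -14452/7685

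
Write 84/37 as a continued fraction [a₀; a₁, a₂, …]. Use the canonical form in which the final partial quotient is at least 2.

Repeatedly divide and take the remainder:
84 = 2·37 + 10, so a_0 = 2
37 = 3·10 + 7, so a_1 = 3
10 = 1·7 + 3, so a_2 = 1
7 = 2·3 + 1, so a_3 = 2
3 = 3·1 + 0, so a_4 = 3

[2; 3, 1, 2, 3]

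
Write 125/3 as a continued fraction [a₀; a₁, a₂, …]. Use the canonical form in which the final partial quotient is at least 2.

[41; 1, 2]

Repeatedly divide and take the remainder:
125 = 41·3 + 2, so a_0 = 41
3 = 1·2 + 1, so a_1 = 1
2 = 2·1 + 0, so a_2 = 2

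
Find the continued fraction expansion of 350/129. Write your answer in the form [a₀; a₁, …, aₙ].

Repeatedly divide and take the remainder:
350 ÷ 129 → quotient 2, remainder 92
129 ÷ 92 → quotient 1, remainder 37
92 ÷ 37 → quotient 2, remainder 18
37 ÷ 18 → quotient 2, remainder 1
18 ÷ 1 → quotient 18, remainder 0

[2; 1, 2, 2, 18]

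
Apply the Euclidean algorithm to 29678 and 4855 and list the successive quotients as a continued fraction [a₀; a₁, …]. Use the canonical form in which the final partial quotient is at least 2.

Run the Euclidean algorithm, recording each quotient:
⌊29678/4855⌋ = 6, remainder 548
⌊4855/548⌋ = 8, remainder 471
⌊548/471⌋ = 1, remainder 77
⌊471/77⌋ = 6, remainder 9
⌊77/9⌋ = 8, remainder 5
⌊9/5⌋ = 1, remainder 4
⌊5/4⌋ = 1, remainder 1
⌊4/1⌋ = 4, remainder 0

[6; 8, 1, 6, 8, 1, 1, 4]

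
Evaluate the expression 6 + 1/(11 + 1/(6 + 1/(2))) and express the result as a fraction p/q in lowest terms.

a_0 = 6: 6/1
a_1 = 11: 67/11
a_2 = 6: 408/67
a_3 = 2: 883/145

883/145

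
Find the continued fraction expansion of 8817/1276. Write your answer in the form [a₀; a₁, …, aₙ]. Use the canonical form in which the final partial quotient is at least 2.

8817 ÷ 1276 → quotient 6, remainder 1161
1276 ÷ 1161 → quotient 1, remainder 115
1161 ÷ 115 → quotient 10, remainder 11
115 ÷ 11 → quotient 10, remainder 5
11 ÷ 5 → quotient 2, remainder 1
5 ÷ 1 → quotient 5, remainder 0

[6; 1, 10, 10, 2, 5]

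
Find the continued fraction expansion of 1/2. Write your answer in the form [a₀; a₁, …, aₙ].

⌊1/2⌋ = 0, remainder 1
⌊2/1⌋ = 2, remainder 0

[0; 2]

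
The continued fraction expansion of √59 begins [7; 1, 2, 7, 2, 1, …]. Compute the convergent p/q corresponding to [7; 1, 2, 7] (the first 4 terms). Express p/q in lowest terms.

Start with 7.
2 + 1/(7/1) = 2 + 1/7 = 15/7
1 + 1/(15/7) = 1 + 7/15 = 22/15
7 + 1/(22/15) = 7 + 15/22 = 169/22

169/22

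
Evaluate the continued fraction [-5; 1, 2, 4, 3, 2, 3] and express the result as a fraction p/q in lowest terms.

Collapse the nested fraction from the inside out:
Start with 3.
2 + 1/(3/1) = 2 + 1/3 = 7/3
3 + 1/(7/3) = 3 + 3/7 = 24/7
4 + 1/(24/7) = 4 + 7/24 = 103/24
2 + 1/(103/24) = 2 + 24/103 = 230/103
1 + 1/(230/103) = 1 + 103/230 = 333/230
-5 + 1/(333/230) = -5 + 230/333 = -1435/333

-1435/333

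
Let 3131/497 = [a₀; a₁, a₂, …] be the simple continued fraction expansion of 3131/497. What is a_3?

⌊3131/497⌋ = 6, remainder 149
⌊497/149⌋ = 3, remainder 50
⌊149/50⌋ = 2, remainder 49
⌊50/49⌋ = 1, remainder 1

1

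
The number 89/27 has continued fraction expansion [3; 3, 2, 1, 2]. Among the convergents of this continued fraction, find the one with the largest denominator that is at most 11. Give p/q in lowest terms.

33/10

a_0 = 3: 3/1  (≤ bound)
a_1 = 3: 10/3  (≤ bound)
a_2 = 2: 23/7  (≤ bound)
a_3 = 1: 33/10  (≤ bound)
a_4 = 2: 89/27  (> 11, stop)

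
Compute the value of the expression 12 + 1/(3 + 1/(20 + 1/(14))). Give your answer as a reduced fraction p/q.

10565/857

Collapse the nested fraction from the inside out:
Start with 14.
20 + 1/(14/1) = 20 + 1/14 = 281/14
3 + 1/(281/14) = 3 + 14/281 = 857/281
12 + 1/(857/281) = 12 + 281/857 = 10565/857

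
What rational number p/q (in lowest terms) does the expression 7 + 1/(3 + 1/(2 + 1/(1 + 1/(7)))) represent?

562/77

a_0 = 7: 7/1
a_1 = 3: 22/3
a_2 = 2: 51/7
a_3 = 1: 73/10
a_4 = 7: 562/77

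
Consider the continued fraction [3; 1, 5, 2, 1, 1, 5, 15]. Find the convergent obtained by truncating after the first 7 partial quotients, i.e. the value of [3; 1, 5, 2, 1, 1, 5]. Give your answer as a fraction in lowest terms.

Start with 5.
1 + 1/(5/1) = 1 + 1/5 = 6/5
1 + 1/(6/5) = 1 + 5/6 = 11/6
2 + 1/(11/6) = 2 + 6/11 = 28/11
5 + 1/(28/11) = 5 + 11/28 = 151/28
1 + 1/(151/28) = 1 + 28/151 = 179/151
3 + 1/(179/151) = 3 + 151/179 = 688/179

688/179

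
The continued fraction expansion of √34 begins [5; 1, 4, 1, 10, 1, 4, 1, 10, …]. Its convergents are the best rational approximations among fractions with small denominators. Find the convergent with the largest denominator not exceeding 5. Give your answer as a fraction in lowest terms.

29/5

a_0 = 5: 5/1  (≤ bound)
a_1 = 1: 6/1  (≤ bound)
a_2 = 4: 29/5  (≤ bound)
a_3 = 1: 35/6  (> 5, stop)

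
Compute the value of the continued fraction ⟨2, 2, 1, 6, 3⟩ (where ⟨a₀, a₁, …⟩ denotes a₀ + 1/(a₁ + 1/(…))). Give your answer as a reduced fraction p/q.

148/63

Compute successive convergents:
a_0 = 2: 2/1
a_1 = 2: 5/2
a_2 = 1: 7/3
a_3 = 6: 47/20
a_4 = 3: 148/63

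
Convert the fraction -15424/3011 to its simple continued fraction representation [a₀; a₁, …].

[-6; 1, 7, 6, 3, 1, 14]

⌊-15424/3011⌋ = -6, remainder 2642
⌊3011/2642⌋ = 1, remainder 369
⌊2642/369⌋ = 7, remainder 59
⌊369/59⌋ = 6, remainder 15
⌊59/15⌋ = 3, remainder 14
⌊15/14⌋ = 1, remainder 1
⌊14/1⌋ = 14, remainder 0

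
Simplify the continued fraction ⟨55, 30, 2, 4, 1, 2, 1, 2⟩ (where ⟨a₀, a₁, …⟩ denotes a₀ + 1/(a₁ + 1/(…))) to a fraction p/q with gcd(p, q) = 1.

192725/3502

Build up convergents one term at a time:
a_0 = 55: 55/1
a_1 = 30: 1651/30
a_2 = 2: 3357/61
a_3 = 4: 15079/274
a_4 = 1: 18436/335
a_5 = 2: 51951/944
a_6 = 1: 70387/1279
a_7 = 2: 192725/3502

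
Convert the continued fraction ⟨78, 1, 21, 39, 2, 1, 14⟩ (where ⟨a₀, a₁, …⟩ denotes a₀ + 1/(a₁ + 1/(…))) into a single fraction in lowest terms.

a_0 = 78: 78/1
a_1 = 1: 79/1
a_2 = 21: 1737/22
a_3 = 39: 67822/859
a_4 = 2: 137381/1740
a_5 = 1: 205203/2599
a_6 = 14: 3010223/38126

3010223/38126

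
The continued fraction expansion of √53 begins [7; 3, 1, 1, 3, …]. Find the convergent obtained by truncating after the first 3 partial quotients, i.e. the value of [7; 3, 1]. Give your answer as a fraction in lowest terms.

Collapse the nested fraction from the inside out:
Start with 1.
3 + 1/(1/1) = 3 + 1/1 = 4/1
7 + 1/(4/1) = 7 + 1/4 = 29/4

29/4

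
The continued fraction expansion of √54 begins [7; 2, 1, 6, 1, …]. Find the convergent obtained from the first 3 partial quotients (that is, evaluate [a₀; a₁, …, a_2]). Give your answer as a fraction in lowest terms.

Start with 1.
2 + 1/(1/1) = 2 + 1/1 = 3/1
7 + 1/(3/1) = 7 + 1/3 = 22/3

22/3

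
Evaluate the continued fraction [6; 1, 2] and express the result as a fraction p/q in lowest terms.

20/3

Start with 2.
1 + 1/(2/1) = 1 + 1/2 = 3/2
6 + 1/(3/2) = 6 + 2/3 = 20/3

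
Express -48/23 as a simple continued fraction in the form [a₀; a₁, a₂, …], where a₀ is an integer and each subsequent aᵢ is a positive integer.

[-3; 1, 10, 2]

-48 ÷ 23 → quotient -3, remainder 21
23 ÷ 21 → quotient 1, remainder 2
21 ÷ 2 → quotient 10, remainder 1
2 ÷ 1 → quotient 2, remainder 0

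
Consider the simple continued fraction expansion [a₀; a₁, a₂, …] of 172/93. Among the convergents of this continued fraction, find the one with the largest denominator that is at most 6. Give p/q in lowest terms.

11/6

a_0 = 1: 1/1  (≤ bound)
a_1 = 1: 2/1  (≤ bound)
a_2 = 5: 11/6  (≤ bound)
a_3 = 1: 13/7  (> 6, stop)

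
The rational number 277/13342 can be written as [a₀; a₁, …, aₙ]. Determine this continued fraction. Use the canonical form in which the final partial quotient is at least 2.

[0; 48, 6, 46]

Apply division with remainder until the remainder is 0:
⌊277/13342⌋ = 0, remainder 277
⌊13342/277⌋ = 48, remainder 46
⌊277/46⌋ = 6, remainder 1
⌊46/1⌋ = 46, remainder 0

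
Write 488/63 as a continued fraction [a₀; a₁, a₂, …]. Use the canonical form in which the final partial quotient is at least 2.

[7; 1, 2, 1, 15]

488 ÷ 63 → quotient 7, remainder 47
63 ÷ 47 → quotient 1, remainder 16
47 ÷ 16 → quotient 2, remainder 15
16 ÷ 15 → quotient 1, remainder 1
15 ÷ 1 → quotient 15, remainder 0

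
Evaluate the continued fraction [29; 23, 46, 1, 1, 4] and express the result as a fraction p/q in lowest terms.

Start with 4.
1 + 1/(4/1) = 1 + 1/4 = 5/4
1 + 1/(5/4) = 1 + 4/5 = 9/5
46 + 1/(9/5) = 46 + 5/9 = 419/9
23 + 1/(419/9) = 23 + 9/419 = 9646/419
29 + 1/(9646/419) = 29 + 419/9646 = 280153/9646

280153/9646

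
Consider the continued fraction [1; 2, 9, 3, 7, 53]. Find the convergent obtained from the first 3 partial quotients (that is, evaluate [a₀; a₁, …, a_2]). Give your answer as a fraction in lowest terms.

Starting at the tail and folding back:
Start with 9.
2 + 1/(9/1) = 2 + 1/9 = 19/9
1 + 1/(19/9) = 1 + 9/19 = 28/19

28/19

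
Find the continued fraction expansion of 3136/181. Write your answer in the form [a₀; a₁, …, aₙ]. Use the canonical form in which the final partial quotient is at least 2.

[17; 3, 14, 1, 3]

3136 = 17·181 + 59, so a_0 = 17
181 = 3·59 + 4, so a_1 = 3
59 = 14·4 + 3, so a_2 = 14
4 = 1·3 + 1, so a_3 = 1
3 = 3·1 + 0, so a_4 = 3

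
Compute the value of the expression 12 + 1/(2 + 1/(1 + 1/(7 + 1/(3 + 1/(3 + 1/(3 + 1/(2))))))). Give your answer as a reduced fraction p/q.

a_0 = 12: 12/1
a_1 = 2: 25/2
a_2 = 1: 37/3
a_3 = 7: 284/23
a_4 = 3: 889/72
a_5 = 3: 2951/239
a_6 = 3: 9742/789
a_7 = 2: 22435/1817

22435/1817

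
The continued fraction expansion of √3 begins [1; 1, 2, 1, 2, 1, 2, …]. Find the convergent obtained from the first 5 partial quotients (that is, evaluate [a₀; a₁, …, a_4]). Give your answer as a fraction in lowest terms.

19/11

Start with 2.
1 + 1/(2/1) = 1 + 1/2 = 3/2
2 + 1/(3/2) = 2 + 2/3 = 8/3
1 + 1/(8/3) = 1 + 3/8 = 11/8
1 + 1/(11/8) = 1 + 8/11 = 19/11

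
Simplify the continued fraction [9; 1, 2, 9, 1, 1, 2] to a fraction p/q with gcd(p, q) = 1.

Start with 2.
1 + 1/(2/1) = 1 + 1/2 = 3/2
1 + 1/(3/2) = 1 + 2/3 = 5/3
9 + 1/(5/3) = 9 + 3/5 = 48/5
2 + 1/(48/5) = 2 + 5/48 = 101/48
1 + 1/(101/48) = 1 + 48/101 = 149/101
9 + 1/(149/101) = 9 + 101/149 = 1442/149

1442/149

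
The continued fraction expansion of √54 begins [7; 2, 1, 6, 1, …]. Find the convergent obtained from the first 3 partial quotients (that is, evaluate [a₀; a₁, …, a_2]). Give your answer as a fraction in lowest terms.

22/3

Work from the innermost term outward:
Start with 1.
2 + 1/(1/1) = 2 + 1/1 = 3/1
7 + 1/(3/1) = 7 + 1/3 = 22/3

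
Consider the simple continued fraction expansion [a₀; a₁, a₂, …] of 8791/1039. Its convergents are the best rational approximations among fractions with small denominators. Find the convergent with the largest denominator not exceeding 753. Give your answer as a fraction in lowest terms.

2496/295

List convergents until the denominator exceeds the bound:
a_0 = 8: 8/1  (≤ bound)
a_1 = 2: 17/2  (≤ bound)
a_2 = 5: 93/11  (≤ bound)
a_3 = 1: 110/13  (≤ bound)
a_4 = 10: 1193/141  (≤ bound)
a_5 = 1: 1303/154  (≤ bound)
a_6 = 1: 2496/295  (≤ bound)
a_7 = 3: 8791/1039  (> 753, stop)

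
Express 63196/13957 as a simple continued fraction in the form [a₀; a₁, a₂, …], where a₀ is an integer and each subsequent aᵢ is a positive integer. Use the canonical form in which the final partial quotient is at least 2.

[4; 1, 1, 8, 2, 5, 2, 32]

Apply division with remainder until the remainder is 0:
63196 = 4·13957 + 7368, so a_0 = 4
13957 = 1·7368 + 6589, so a_1 = 1
7368 = 1·6589 + 779, so a_2 = 1
6589 = 8·779 + 357, so a_3 = 8
779 = 2·357 + 65, so a_4 = 2
357 = 5·65 + 32, so a_5 = 5
65 = 2·32 + 1, so a_6 = 2
32 = 32·1 + 0, so a_7 = 32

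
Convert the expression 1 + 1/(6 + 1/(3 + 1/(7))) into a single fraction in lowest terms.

161/139

Compute successive convergents:
a_0 = 1: 1/1
a_1 = 6: 7/6
a_2 = 3: 22/19
a_3 = 7: 161/139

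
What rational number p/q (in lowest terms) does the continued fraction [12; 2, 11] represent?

287/23

a_0 = 12: 12/1
a_1 = 2: 25/2
a_2 = 11: 287/23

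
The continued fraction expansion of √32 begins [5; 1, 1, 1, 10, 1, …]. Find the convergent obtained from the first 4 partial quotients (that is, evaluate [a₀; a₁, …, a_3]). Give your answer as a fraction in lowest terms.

17/3

Build up convergents one term at a time:
a_0 = 5: 5/1
a_1 = 1: 6/1
a_2 = 1: 11/2
a_3 = 1: 17/3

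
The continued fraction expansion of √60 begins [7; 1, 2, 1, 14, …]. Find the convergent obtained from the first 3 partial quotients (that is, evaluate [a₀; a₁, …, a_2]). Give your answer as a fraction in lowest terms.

23/3

Start with 2.
1 + 1/(2/1) = 1 + 1/2 = 3/2
7 + 1/(3/2) = 7 + 2/3 = 23/3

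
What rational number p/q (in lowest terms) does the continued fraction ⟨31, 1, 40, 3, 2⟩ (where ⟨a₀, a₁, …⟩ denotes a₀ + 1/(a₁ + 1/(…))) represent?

9241/289

Build up convergents one term at a time:
a_0 = 31: 31/1
a_1 = 1: 32/1
a_2 = 40: 1311/41
a_3 = 3: 3965/124
a_4 = 2: 9241/289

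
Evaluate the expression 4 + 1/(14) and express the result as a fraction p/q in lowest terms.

a_0 = 4: 4/1
a_1 = 14: 57/14

57/14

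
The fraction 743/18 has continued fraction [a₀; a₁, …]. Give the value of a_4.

2

Apply division with remainder until the remainder is 0:
743 = 41·18 + 5, so a_0 = 41
18 = 3·5 + 3, so a_1 = 3
5 = 1·3 + 2, so a_2 = 1
3 = 1·2 + 1, so a_3 = 1
2 = 2·1 + 0, so a_4 = 2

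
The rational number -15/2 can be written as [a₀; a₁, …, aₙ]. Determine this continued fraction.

[-8; 2]

-15 ÷ 2 → quotient -8, remainder 1
2 ÷ 1 → quotient 2, remainder 0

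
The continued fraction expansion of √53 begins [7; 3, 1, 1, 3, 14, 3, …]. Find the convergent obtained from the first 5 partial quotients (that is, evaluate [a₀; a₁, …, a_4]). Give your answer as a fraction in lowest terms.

182/25

a_0 = 7: 7/1
a_1 = 3: 22/3
a_2 = 1: 29/4
a_3 = 1: 51/7
a_4 = 3: 182/25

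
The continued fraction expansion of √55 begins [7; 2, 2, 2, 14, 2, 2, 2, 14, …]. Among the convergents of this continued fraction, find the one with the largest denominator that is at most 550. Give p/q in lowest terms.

List convergents until the denominator exceeds the bound:
a_0 = 7: 7/1  (≤ bound)
a_1 = 2: 15/2  (≤ bound)
a_2 = 2: 37/5  (≤ bound)
a_3 = 2: 89/12  (≤ bound)
a_4 = 14: 1283/173  (≤ bound)
a_5 = 2: 2655/358  (≤ bound)
a_6 = 2: 6593/889  (> 550, stop)

2655/358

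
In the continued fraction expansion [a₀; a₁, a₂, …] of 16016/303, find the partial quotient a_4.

2

⌊16016/303⌋ = 52, remainder 260
⌊303/260⌋ = 1, remainder 43
⌊260/43⌋ = 6, remainder 2
⌊43/2⌋ = 21, remainder 1
⌊2/1⌋ = 2, remainder 0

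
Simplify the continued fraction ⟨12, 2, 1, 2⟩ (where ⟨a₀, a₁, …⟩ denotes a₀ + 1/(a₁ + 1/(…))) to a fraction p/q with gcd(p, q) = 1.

Start with 2.
1 + 1/(2/1) = 1 + 1/2 = 3/2
2 + 1/(3/2) = 2 + 2/3 = 8/3
12 + 1/(8/3) = 12 + 3/8 = 99/8

99/8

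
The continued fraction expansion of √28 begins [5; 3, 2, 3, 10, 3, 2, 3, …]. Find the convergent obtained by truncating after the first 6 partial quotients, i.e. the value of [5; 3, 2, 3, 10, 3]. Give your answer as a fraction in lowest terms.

4048/765

Starting at the tail and folding back:
Start with 3.
10 + 1/(3/1) = 10 + 1/3 = 31/3
3 + 1/(31/3) = 3 + 3/31 = 96/31
2 + 1/(96/31) = 2 + 31/96 = 223/96
3 + 1/(223/96) = 3 + 96/223 = 765/223
5 + 1/(765/223) = 5 + 223/765 = 4048/765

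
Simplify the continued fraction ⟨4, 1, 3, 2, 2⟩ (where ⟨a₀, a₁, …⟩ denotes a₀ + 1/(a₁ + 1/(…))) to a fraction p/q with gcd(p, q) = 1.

a_0 = 4: 4/1
a_1 = 1: 5/1
a_2 = 3: 19/4
a_3 = 2: 43/9
a_4 = 2: 105/22

105/22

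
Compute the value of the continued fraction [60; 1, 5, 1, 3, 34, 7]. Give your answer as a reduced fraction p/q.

a_0 = 60: 60/1
a_1 = 1: 61/1
a_2 = 5: 365/6
a_3 = 1: 426/7
a_4 = 3: 1643/27
a_5 = 34: 56288/925
a_6 = 7: 395659/6502

395659/6502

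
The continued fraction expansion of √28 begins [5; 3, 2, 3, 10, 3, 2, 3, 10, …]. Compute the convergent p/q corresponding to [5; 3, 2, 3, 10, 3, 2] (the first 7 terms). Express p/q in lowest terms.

Collapse the nested fraction from the inside out:
Start with 2.
3 + 1/(2/1) = 3 + 1/2 = 7/2
10 + 1/(7/2) = 10 + 2/7 = 72/7
3 + 1/(72/7) = 3 + 7/72 = 223/72
2 + 1/(223/72) = 2 + 72/223 = 518/223
3 + 1/(518/223) = 3 + 223/518 = 1777/518
5 + 1/(1777/518) = 5 + 518/1777 = 9403/1777

9403/1777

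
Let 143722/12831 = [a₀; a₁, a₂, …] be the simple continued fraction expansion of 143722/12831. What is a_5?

7

Repeatedly divide and take the remainder:
143722 ÷ 12831 → quotient 11, remainder 2581
12831 ÷ 2581 → quotient 4, remainder 2507
2581 ÷ 2507 → quotient 1, remainder 74
2507 ÷ 74 → quotient 33, remainder 65
74 ÷ 65 → quotient 1, remainder 9
65 ÷ 9 → quotient 7, remainder 2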